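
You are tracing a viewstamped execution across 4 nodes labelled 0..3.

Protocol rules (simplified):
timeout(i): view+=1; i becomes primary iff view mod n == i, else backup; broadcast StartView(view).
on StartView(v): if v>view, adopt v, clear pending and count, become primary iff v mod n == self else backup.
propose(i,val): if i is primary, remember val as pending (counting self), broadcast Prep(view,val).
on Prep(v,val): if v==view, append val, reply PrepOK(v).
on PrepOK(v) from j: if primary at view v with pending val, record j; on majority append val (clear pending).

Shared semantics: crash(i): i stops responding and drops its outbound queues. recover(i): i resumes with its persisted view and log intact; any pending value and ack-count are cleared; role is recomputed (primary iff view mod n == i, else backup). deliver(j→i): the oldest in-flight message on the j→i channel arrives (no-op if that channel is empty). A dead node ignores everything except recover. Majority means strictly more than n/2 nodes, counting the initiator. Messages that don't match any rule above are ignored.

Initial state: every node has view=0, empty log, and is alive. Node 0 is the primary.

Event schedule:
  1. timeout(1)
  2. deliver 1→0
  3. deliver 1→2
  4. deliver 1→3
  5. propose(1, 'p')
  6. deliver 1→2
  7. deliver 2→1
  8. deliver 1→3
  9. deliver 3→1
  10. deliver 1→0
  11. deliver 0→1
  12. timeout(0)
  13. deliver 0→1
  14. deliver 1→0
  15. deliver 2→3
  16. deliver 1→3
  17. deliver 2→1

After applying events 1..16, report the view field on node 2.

1

[1] timeout(1) → N1(prim v1 [-])
[2] deliver 1→0 → N0(back v1 [-])
[3] deliver 1→2 → N2(back v1 [-])
[4] deliver 1→3 → N3(back v1 [-])
[5] propose(1,'p') → ∅
[6] deliver 1→2 → N2(back v1 [p])
[7] deliver 2→1 → ∅
[8] deliver 1→3 → N3(back v1 [p])
[9] deliver 3→1 → N1(prim v1 [p])
[10] deliver 1→0 → N0(back v1 [p])
[11] deliver 0→1 → ∅
[12] timeout(0) → N0(back v2 [p])
[13] deliver 0→1 → N1(back v2 [p])
[14] deliver 1→0 → ∅
[15] deliver 2→3 → ∅
[16] deliver 1→3 → ∅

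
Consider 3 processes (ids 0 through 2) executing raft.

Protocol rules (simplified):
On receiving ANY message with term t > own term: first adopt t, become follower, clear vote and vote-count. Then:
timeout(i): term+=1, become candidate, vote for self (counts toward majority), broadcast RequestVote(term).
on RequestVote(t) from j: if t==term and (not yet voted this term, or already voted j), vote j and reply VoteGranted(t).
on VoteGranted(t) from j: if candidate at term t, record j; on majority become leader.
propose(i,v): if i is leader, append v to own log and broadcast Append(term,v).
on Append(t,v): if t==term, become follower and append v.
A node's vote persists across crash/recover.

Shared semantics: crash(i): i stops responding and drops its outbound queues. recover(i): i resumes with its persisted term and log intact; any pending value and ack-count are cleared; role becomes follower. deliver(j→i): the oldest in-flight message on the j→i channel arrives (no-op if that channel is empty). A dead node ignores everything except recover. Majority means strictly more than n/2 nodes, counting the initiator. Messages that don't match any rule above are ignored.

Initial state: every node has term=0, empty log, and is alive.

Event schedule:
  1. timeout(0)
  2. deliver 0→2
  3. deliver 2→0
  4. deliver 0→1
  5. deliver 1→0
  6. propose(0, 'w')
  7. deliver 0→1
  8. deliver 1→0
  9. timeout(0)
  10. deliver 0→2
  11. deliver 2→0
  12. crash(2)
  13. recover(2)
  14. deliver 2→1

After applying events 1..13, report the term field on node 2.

1

after 1 — timeout(0): n0:cand/t1/[-]
after 2 — deliver 0→2: n2:foll/t1/[-]
after 3 — deliver 2→0: n0:lead/t1/[-]
after 4 — deliver 0→1: n1:foll/t1/[-]
after 5 — deliver 1→0: ·
after 6 — propose(0,'w'): n0:lead/t1/[w]
after 7 — deliver 0→1: n1:foll/t1/[w]
after 8 — deliver 1→0: ·
after 9 — timeout(0): n0:cand/t2/[w]
after 10 — deliver 0→2: n2:foll/t1/[w]
after 11 — deliver 2→0: ·
after 12 — crash(2): n2:✗foll/t1/[w]
after 13 — recover(2): n2:foll/t1/[w]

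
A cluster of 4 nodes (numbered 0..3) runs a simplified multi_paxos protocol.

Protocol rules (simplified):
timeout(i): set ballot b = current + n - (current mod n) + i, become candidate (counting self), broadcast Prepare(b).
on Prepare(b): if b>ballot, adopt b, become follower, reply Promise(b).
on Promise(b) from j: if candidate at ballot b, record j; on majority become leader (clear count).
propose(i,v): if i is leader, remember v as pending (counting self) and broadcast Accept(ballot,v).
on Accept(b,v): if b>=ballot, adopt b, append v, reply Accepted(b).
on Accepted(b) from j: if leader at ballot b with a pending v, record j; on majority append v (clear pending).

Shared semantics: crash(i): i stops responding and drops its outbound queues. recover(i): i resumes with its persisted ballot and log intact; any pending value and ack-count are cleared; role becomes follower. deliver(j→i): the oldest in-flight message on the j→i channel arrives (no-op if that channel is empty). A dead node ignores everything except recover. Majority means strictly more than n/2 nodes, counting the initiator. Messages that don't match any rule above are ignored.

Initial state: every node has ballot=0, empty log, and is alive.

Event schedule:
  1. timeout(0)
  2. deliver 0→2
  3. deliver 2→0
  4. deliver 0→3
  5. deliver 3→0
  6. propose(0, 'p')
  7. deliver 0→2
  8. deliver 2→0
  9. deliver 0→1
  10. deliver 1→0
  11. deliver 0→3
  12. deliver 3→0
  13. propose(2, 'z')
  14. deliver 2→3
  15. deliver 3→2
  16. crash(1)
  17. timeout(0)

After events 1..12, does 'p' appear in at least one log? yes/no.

[1] timeout(0) → N0(cand b4 [-])
[2] deliver 0→2 → N2(foll b4 [-])
[3] deliver 2→0 → ∅
[4] deliver 0→3 → N3(foll b4 [-])
[5] deliver 3→0 → N0(lead b4 [-])
[6] propose(0,'p') → ∅
[7] deliver 0→2 → N2(foll b4 [p])
[8] deliver 2→0 → ∅
[9] deliver 0→1 → N1(foll b4 [-])
[10] deliver 1→0 → ∅
[11] deliver 0→3 → N3(foll b4 [p])
[12] deliver 3→0 → N0(lead b4 [p])

yes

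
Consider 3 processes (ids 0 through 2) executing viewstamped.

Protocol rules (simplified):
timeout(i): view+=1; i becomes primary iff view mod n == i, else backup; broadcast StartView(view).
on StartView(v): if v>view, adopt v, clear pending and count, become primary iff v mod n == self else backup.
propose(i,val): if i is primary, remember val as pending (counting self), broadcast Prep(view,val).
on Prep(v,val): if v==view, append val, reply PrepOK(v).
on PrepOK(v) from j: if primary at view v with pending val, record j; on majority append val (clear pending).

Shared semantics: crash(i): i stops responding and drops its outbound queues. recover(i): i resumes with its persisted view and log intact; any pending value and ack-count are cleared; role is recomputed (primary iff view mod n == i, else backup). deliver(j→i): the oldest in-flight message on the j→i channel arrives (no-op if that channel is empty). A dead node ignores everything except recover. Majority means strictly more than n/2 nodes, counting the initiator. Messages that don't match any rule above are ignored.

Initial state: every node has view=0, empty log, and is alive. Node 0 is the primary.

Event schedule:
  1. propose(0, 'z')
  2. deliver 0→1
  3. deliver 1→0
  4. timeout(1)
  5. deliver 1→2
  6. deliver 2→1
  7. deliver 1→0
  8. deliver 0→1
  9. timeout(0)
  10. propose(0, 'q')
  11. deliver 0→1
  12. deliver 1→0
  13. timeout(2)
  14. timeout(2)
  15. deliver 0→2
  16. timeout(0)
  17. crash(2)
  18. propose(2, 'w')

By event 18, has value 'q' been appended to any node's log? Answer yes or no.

no

[1] propose(0,'z') → ∅
[2] deliver 0→1 → N1(back v0 [z])
[3] deliver 1→0 → N0(prim v0 [z])
[4] timeout(1) → N1(prim v1 [z])
[5] deliver 1→2 → N2(back v1 [-])
[6] deliver 2→1 → ∅
[7] deliver 1→0 → N0(back v1 [z])
[8] deliver 0→1 → ∅
[9] timeout(0) → N0(back v2 [z])
[10] propose(0,'q') → ∅
[11] deliver 0→1 → N1(back v2 [z])
[12] deliver 1→0 → ∅
[13] timeout(2) → N2(prim v2 [-])
[14] timeout(2) → N2(back v3 [-])
[15] deliver 0→2 → ∅
[16] timeout(0) → N0(prim v3 [z])
[17] crash(2) → N2(✗back v3 [-])
[18] propose(2,'w') → ∅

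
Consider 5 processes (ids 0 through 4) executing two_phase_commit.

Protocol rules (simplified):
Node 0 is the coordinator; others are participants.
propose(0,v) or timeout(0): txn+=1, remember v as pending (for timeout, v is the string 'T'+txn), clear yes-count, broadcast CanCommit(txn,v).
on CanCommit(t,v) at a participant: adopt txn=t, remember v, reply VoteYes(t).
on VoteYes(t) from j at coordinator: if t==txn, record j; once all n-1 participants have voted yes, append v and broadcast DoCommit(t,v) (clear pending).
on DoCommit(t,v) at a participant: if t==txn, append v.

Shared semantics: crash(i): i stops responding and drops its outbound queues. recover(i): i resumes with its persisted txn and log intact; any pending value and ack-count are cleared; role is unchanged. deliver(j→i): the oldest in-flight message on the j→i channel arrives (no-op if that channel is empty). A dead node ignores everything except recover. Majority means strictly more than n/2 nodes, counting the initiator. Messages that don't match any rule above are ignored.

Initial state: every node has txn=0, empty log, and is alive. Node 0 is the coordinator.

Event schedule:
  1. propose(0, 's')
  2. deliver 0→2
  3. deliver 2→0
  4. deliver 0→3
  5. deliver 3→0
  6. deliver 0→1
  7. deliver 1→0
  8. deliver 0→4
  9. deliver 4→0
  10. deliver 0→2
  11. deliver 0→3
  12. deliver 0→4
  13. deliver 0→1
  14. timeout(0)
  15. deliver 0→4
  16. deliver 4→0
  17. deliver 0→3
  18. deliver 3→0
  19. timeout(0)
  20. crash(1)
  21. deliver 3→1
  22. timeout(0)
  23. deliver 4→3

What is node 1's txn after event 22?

1

[1] propose(0,'s') → N0(coor t1 [-])
[2] deliver 0→2 → N2(part t1 [-])
[3] deliver 2→0 → ∅
[4] deliver 0→3 → N3(part t1 [-])
[5] deliver 3→0 → ∅
[6] deliver 0→1 → N1(part t1 [-])
[7] deliver 1→0 → ∅
[8] deliver 0→4 → N4(part t1 [-])
[9] deliver 4→0 → N0(coor t1 [s])
[10] deliver 0→2 → N2(part t1 [s])
[11] deliver 0→3 → N3(part t1 [s])
[12] deliver 0→4 → N4(part t1 [s])
[13] deliver 0→1 → N1(part t1 [s])
[14] timeout(0) → N0(coor t2 [s])
[15] deliver 0→4 → N4(part t2 [s])
[16] deliver 4→0 → ∅
[17] deliver 0→3 → N3(part t2 [s])
[18] deliver 3→0 → ∅
[19] timeout(0) → N0(coor t3 [s])
[20] crash(1) → N1(✗part t1 [s])
[21] deliver 3→1 → ∅
[22] timeout(0) → N0(coor t4 [s])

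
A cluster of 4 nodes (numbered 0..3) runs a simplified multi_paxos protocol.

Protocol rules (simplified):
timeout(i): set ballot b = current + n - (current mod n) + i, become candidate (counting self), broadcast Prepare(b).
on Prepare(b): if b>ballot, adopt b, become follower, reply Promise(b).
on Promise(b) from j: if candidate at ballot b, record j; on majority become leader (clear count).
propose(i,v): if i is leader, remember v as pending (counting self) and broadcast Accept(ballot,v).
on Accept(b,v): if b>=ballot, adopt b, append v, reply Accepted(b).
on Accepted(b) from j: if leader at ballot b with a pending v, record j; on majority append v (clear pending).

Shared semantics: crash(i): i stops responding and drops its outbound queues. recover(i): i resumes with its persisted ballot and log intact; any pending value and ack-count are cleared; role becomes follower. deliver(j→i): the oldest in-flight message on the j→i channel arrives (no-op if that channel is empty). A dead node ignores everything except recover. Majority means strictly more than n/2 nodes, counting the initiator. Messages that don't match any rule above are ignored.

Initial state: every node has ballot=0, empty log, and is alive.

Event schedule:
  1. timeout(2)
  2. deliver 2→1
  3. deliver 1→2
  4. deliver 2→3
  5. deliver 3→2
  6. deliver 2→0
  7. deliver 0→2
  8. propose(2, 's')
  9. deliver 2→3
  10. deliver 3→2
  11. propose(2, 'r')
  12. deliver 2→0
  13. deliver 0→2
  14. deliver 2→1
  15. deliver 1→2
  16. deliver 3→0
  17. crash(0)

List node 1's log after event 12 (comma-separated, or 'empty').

empty

1. timeout(2):  <2:cand b6 ->
2. deliver 2→1:  <1:foll b6 ->
3. deliver 1→2:  nop
4. deliver 2→3:  <3:foll b6 ->
5. deliver 3→2:  <2:lead b6 ->
6. deliver 2→0:  <0:foll b6 ->
7. deliver 0→2:  nop
8. propose(2,'s'):  nop
9. deliver 2→3:  <3:foll b6 s>
10. deliver 3→2:  nop
11. propose(2,'r'):  nop
12. deliver 2→0:  <0:foll b6 s>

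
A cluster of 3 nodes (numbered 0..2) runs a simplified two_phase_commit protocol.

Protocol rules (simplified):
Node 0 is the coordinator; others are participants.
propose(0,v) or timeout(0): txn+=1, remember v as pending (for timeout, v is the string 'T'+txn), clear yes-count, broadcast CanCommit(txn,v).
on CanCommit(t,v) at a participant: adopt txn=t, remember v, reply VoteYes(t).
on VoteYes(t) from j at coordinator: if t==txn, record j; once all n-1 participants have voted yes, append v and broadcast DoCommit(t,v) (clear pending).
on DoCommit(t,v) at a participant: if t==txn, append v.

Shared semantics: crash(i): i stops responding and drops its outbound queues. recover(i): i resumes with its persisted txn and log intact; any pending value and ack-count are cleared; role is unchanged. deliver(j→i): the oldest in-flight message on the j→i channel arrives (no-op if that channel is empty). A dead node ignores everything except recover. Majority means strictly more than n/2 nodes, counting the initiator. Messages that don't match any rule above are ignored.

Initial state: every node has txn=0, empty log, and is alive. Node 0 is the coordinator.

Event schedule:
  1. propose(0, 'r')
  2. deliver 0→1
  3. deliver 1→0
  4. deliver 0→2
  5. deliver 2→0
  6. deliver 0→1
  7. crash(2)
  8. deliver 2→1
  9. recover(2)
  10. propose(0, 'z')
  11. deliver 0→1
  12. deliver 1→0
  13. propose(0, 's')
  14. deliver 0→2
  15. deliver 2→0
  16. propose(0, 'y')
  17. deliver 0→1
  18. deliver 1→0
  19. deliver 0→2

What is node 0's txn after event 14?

3

[1] propose(0,'r') → N0(coor t1 [-])
[2] deliver 0→1 → N1(part t1 [-])
[3] deliver 1→0 → ∅
[4] deliver 0→2 → N2(part t1 [-])
[5] deliver 2→0 → N0(coor t1 [r])
[6] deliver 0→1 → N1(part t1 [r])
[7] crash(2) → N2(✗part t1 [-])
[8] deliver 2→1 → ∅
[9] recover(2) → N2(part t1 [-])
[10] propose(0,'z') → N0(coor t2 [r])
[11] deliver 0→1 → N1(part t2 [r])
[12] deliver 1→0 → ∅
[13] propose(0,'s') → N0(coor t3 [r])
[14] deliver 0→2 → N2(part t1 [r])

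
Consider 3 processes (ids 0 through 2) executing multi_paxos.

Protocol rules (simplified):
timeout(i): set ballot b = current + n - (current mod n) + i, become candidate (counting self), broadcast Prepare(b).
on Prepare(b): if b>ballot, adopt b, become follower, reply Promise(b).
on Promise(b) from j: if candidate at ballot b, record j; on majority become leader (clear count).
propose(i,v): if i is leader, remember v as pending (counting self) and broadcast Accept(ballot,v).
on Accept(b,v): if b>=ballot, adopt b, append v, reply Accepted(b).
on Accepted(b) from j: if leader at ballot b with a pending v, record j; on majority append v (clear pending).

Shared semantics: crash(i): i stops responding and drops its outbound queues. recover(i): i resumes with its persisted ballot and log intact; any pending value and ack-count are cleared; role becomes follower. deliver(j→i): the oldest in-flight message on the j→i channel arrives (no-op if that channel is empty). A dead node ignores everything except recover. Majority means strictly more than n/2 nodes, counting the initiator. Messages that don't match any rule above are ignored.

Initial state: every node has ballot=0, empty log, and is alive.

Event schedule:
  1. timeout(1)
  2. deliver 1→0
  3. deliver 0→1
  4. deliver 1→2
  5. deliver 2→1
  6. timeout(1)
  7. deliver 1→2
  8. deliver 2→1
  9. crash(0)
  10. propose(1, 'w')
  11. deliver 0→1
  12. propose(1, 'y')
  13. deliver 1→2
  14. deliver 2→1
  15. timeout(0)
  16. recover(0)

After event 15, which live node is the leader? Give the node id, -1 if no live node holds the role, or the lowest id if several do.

after 1 — timeout(1): n1:cand/b4/[-]
after 2 — deliver 1→0: n0:foll/b4/[-]
after 3 — deliver 0→1: n1:lead/b4/[-]
after 4 — deliver 1→2: n2:foll/b4/[-]
after 5 — deliver 2→1: ·
after 6 — timeout(1): n1:cand/b7/[-]
after 7 — deliver 1→2: n2:foll/b7/[-]
after 8 — deliver 2→1: n1:lead/b7/[-]
after 9 — crash(0): n0:✗foll/b4/[-]
after 10 — propose(1,'w'): ·
after 11 — deliver 0→1: ·
after 12 — propose(1,'y'): ·
after 13 — deliver 1→2: n2:foll/b7/[w]
after 14 — deliver 2→1: n1:lead/b7/[y]
after 15 — timeout(0): ·

1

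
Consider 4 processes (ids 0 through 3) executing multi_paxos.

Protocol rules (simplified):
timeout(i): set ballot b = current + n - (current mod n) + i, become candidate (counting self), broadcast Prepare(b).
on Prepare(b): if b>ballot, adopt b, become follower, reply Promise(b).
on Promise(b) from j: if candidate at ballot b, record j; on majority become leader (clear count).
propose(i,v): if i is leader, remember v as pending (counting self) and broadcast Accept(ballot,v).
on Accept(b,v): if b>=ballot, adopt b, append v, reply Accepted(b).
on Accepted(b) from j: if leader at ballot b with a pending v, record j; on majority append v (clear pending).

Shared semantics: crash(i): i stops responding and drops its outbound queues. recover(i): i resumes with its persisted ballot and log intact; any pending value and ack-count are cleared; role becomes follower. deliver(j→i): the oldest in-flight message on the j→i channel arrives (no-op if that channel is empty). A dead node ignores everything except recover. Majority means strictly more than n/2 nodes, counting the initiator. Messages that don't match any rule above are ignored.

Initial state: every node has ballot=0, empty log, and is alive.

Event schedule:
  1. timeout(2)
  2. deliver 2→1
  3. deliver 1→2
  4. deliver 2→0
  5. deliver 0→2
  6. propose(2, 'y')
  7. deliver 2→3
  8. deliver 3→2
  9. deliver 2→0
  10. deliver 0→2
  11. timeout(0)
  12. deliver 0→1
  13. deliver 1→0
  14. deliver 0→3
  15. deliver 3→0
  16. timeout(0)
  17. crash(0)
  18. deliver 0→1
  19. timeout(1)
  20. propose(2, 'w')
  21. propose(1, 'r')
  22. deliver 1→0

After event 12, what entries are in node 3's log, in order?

e1 timeout(2): 2[cand,b=6,-]
e2 deliver 2→1: 1[foll,b=6,-]
e3 deliver 1→2: ·
e4 deliver 2→0: 0[foll,b=6,-]
e5 deliver 0→2: 2[lead,b=6,-]
e6 propose(2,'y'): ·
e7 deliver 2→3: 3[foll,b=6,-]
e8 deliver 3→2: ·
e9 deliver 2→0: 0[foll,b=6,y]
e10 deliver 0→2: ·
e11 timeout(0): 0[cand,b=8,y]
e12 deliver 0→1: 1[foll,b=8,-]

empty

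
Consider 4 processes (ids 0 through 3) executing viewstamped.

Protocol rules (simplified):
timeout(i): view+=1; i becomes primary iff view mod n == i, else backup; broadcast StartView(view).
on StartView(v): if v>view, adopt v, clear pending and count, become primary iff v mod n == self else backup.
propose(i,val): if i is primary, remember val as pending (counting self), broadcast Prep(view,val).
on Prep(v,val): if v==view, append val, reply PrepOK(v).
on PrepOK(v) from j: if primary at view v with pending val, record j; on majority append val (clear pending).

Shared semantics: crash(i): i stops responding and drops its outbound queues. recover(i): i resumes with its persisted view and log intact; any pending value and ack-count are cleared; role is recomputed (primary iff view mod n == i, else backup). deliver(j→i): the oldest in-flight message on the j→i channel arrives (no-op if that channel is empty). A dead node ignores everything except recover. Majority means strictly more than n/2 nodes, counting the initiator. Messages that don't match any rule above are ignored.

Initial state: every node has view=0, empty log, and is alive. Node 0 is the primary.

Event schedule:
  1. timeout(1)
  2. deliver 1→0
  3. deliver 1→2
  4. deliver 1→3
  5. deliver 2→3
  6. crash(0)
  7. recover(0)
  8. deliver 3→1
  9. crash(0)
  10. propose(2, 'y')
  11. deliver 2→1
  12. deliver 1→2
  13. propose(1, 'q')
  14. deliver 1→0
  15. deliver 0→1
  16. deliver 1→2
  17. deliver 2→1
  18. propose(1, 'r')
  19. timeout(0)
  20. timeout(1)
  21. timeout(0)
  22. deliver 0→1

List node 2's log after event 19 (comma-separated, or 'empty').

q

step 1 timeout(1): 1={prim,v=1,log=-}
step 2 deliver 1→0: 0={back,v=1,log=-}
step 3 deliver 1→2: 2={back,v=1,log=-}
step 4 deliver 1→3: 3={back,v=1,log=-}
step 5 deliver 2→3: —
step 6 crash(0): 0={✗back,v=1,log=-}
step 7 recover(0): 0={back,v=1,log=-}
step 8 deliver 3→1: —
step 9 crash(0): 0={✗back,v=1,log=-}
step 10 propose(2,'y'): —
step 11 deliver 2→1: —
step 12 deliver 1→2: —
step 13 propose(1,'q'): —
step 14 deliver 1→0: —
step 15 deliver 0→1: —
step 16 deliver 1→2: 2={back,v=1,log=q}
step 17 deliver 2→1: —
step 18 propose(1,'r'): —
step 19 timeout(0): —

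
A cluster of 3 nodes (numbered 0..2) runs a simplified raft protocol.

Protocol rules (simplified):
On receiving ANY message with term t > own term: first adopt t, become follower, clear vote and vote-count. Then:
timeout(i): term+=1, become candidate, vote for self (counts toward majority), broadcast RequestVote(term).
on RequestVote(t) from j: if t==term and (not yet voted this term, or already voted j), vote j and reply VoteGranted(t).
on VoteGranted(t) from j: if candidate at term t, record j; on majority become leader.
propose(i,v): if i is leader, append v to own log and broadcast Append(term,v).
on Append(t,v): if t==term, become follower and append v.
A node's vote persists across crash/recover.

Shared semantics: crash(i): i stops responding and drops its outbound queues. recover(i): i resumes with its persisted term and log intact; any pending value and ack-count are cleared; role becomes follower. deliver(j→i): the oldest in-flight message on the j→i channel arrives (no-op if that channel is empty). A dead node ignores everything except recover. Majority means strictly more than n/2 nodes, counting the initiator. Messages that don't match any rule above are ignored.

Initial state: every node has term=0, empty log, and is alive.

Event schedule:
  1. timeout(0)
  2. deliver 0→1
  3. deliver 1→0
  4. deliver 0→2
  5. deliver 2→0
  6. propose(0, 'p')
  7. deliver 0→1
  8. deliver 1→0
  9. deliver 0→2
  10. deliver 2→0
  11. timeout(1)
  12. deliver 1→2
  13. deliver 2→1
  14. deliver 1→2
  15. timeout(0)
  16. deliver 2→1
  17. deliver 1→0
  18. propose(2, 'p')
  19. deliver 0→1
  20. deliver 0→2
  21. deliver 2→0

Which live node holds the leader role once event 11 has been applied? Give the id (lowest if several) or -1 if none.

1. timeout(0):  <0:cand t1 ->
2. deliver 0→1:  <1:foll t1 ->
3. deliver 1→0:  <0:lead t1 ->
4. deliver 0→2:  <2:foll t1 ->
5. deliver 2→0:  nop
6. propose(0,'p'):  <0:lead t1 p>
7. deliver 0→1:  <1:foll t1 p>
8. deliver 1→0:  nop
9. deliver 0→2:  <2:foll t1 p>
10. deliver 2→0:  nop
11. timeout(1):  <1:cand t2 p>

0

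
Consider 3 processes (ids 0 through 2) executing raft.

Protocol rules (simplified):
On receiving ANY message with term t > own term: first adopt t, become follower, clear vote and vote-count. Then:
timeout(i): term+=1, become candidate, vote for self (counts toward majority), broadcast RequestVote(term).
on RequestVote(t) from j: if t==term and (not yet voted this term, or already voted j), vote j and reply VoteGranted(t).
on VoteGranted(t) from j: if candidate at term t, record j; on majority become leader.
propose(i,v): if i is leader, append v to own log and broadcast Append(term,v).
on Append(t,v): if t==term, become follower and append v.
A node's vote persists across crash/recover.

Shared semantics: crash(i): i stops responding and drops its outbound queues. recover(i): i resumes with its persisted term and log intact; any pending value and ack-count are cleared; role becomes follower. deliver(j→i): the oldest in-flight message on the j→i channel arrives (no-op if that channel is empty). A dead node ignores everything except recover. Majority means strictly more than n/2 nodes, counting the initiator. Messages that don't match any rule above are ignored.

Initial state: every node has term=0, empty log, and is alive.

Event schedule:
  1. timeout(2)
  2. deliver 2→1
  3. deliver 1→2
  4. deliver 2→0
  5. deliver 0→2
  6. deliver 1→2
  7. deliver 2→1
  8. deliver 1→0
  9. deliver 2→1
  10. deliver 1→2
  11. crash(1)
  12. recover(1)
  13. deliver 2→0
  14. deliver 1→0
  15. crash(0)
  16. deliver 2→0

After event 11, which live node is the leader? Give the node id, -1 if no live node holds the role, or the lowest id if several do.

1. timeout(2):  <2:cand t1 ->
2. deliver 2→1:  <1:foll t1 ->
3. deliver 1→2:  <2:lead t1 ->
4. deliver 2→0:  <0:foll t1 ->
5. deliver 0→2:  nop
6. deliver 1→2:  nop
7. deliver 2→1:  nop
8. deliver 1→0:  nop
9. deliver 2→1:  nop
10. deliver 1→2:  nop
11. crash(1):  <1:✗foll t1 ->

2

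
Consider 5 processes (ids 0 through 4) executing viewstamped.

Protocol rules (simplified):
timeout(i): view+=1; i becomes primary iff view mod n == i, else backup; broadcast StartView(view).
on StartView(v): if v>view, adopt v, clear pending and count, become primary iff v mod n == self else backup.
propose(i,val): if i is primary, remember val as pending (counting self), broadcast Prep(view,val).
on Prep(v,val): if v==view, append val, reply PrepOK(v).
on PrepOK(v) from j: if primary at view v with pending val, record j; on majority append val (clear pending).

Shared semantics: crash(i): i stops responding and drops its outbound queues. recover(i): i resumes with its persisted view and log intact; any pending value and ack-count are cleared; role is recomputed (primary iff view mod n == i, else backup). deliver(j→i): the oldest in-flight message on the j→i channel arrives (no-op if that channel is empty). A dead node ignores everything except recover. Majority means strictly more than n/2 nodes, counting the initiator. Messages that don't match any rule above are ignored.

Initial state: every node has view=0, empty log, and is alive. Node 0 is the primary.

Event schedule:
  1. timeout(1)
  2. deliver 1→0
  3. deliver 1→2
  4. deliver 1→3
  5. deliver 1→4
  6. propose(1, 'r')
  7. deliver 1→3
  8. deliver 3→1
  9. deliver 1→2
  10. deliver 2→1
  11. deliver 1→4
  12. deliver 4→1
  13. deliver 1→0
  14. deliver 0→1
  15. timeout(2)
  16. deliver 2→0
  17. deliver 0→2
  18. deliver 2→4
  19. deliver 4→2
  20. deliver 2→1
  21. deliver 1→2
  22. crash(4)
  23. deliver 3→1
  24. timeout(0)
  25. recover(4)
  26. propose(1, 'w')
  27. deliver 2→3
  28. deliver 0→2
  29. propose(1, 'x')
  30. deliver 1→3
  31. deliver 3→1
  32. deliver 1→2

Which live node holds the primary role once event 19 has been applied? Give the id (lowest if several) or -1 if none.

1

e1 timeout(1): 1[prim,v=1,-]
e2 deliver 1→0: 0[back,v=1,-]
e3 deliver 1→2: 2[back,v=1,-]
e4 deliver 1→3: 3[back,v=1,-]
e5 deliver 1→4: 4[back,v=1,-]
e6 propose(1,'r'): ·
e7 deliver 1→3: 3[back,v=1,r]
e8 deliver 3→1: ·
e9 deliver 1→2: 2[back,v=1,r]
e10 deliver 2→1: 1[prim,v=1,r]
e11 deliver 1→4: 4[back,v=1,r]
e12 deliver 4→1: ·
e13 deliver 1→0: 0[back,v=1,r]
e14 deliver 0→1: ·
e15 timeout(2): 2[prim,v=2,r]
e16 deliver 2→0: 0[back,v=2,r]
e17 deliver 0→2: ·
e18 deliver 2→4: 4[back,v=2,r]
e19 deliver 4→2: ·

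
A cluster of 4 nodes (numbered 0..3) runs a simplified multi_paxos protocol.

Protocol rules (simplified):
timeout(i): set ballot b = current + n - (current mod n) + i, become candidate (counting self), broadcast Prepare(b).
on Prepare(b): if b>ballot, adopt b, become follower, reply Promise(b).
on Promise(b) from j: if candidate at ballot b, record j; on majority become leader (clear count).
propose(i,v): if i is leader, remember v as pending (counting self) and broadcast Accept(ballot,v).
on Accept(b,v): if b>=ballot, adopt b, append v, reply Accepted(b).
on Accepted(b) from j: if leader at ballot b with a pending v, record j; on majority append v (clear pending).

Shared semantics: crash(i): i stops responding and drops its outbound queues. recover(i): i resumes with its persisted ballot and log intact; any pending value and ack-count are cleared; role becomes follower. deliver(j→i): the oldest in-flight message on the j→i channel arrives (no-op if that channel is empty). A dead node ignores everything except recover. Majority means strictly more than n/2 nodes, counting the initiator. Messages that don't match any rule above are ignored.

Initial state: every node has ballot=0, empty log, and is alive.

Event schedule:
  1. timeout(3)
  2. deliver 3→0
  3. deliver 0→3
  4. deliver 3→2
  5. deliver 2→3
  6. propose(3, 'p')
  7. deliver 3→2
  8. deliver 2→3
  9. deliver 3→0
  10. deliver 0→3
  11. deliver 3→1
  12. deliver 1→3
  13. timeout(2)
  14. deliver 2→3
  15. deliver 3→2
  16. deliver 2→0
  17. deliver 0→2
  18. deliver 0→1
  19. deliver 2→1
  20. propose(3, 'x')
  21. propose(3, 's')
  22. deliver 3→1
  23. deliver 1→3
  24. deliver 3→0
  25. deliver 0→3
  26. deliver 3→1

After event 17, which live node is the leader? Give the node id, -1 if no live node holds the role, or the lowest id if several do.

after 1 — timeout(3): n3:cand/b7/[-]
after 2 — deliver 3→0: n0:foll/b7/[-]
after 3 — deliver 0→3: ·
after 4 — deliver 3→2: n2:foll/b7/[-]
after 5 — deliver 2→3: n3:lead/b7/[-]
after 6 — propose(3,'p'): ·
after 7 — deliver 3→2: n2:foll/b7/[p]
after 8 — deliver 2→3: ·
after 9 — deliver 3→0: n0:foll/b7/[p]
after 10 — deliver 0→3: n3:lead/b7/[p]
after 11 — deliver 3→1: n1:foll/b7/[-]
after 12 — deliver 1→3: ·
after 13 — timeout(2): n2:cand/b10/[p]
after 14 — deliver 2→3: n3:foll/b10/[p]
after 15 — deliver 3→2: ·
after 16 — deliver 2→0: n0:foll/b10/[p]
after 17 — deliver 0→2: n2:lead/b10/[p]

2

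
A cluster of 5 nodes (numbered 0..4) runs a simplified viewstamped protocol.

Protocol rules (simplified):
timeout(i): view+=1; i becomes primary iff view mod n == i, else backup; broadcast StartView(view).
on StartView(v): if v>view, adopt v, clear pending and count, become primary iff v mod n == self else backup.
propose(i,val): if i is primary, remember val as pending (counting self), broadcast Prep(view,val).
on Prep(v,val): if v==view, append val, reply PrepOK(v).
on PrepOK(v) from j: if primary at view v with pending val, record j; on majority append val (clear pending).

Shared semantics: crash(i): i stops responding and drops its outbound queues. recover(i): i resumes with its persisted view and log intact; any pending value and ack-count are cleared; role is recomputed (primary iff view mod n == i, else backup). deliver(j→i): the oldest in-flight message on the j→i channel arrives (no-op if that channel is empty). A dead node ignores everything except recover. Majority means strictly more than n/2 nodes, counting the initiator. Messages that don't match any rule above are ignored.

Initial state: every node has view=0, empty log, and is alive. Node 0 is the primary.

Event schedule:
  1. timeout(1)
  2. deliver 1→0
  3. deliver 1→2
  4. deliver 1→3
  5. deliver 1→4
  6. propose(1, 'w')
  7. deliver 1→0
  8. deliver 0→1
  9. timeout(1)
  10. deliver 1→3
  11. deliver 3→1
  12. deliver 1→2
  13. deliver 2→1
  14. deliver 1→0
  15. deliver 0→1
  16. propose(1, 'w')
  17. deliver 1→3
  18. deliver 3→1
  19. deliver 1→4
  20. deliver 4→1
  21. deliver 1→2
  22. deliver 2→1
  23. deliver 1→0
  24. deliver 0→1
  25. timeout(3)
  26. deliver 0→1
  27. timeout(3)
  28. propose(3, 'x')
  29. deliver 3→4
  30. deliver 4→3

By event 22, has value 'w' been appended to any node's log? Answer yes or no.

step 1 timeout(1): 1={prim,v=1,log=-}
step 2 deliver 1→0: 0={back,v=1,log=-}
step 3 deliver 1→2: 2={back,v=1,log=-}
step 4 deliver 1→3: 3={back,v=1,log=-}
step 5 deliver 1→4: 4={back,v=1,log=-}
step 6 propose(1,'w'): —
step 7 deliver 1→0: 0={back,v=1,log=w}
step 8 deliver 0→1: —
step 9 timeout(1): 1={back,v=2,log=-}
step 10 deliver 1→3: 3={back,v=1,log=w}
step 11 deliver 3→1: —
step 12 deliver 1→2: 2={back,v=1,log=w}
step 13 deliver 2→1: —
step 14 deliver 1→0: 0={back,v=2,log=w}
step 15 deliver 0→1: —
step 16 propose(1,'w'): —
step 17 deliver 1→3: 3={back,v=2,log=w}
step 18 deliver 3→1: —
step 19 deliver 1→4: 4={back,v=1,log=w}
step 20 deliver 4→1: —
step 21 deliver 1→2: 2={prim,v=2,log=w}
step 22 deliver 2→1: —

yes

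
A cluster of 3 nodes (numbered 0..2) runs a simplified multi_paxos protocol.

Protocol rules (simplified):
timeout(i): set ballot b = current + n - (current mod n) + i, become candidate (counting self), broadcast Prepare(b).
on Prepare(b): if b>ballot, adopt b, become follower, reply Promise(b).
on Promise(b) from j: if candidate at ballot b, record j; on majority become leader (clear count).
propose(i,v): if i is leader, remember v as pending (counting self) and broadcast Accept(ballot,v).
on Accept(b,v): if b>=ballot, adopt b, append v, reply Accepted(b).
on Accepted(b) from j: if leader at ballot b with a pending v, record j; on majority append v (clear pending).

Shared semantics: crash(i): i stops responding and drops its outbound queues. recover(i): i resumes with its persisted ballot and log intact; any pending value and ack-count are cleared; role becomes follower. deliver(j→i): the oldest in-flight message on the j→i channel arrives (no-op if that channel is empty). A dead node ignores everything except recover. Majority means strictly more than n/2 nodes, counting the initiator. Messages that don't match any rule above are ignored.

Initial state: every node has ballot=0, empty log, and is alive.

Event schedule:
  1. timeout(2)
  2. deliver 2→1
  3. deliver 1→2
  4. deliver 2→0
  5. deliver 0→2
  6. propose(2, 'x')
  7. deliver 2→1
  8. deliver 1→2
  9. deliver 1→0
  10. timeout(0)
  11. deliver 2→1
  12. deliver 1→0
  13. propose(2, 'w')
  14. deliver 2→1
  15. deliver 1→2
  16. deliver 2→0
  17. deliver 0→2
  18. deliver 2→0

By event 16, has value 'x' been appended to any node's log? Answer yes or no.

yes

e1 timeout(2): 2[cand,b=5,-]
e2 deliver 2→1: 1[foll,b=5,-]
e3 deliver 1→2: 2[lead,b=5,-]
e4 deliver 2→0: 0[foll,b=5,-]
e5 deliver 0→2: ·
e6 propose(2,'x'): ·
e7 deliver 2→1: 1[foll,b=5,x]
e8 deliver 1→2: 2[lead,b=5,x]
e9 deliver 1→0: ·
e10 timeout(0): 0[cand,b=6,-]
e11 deliver 2→1: ·
e12 deliver 1→0: ·
e13 propose(2,'w'): ·
e14 deliver 2→1: 1[foll,b=5,x,w]
e15 deliver 1→2: 2[lead,b=5,x,w]
e16 deliver 2→0: ·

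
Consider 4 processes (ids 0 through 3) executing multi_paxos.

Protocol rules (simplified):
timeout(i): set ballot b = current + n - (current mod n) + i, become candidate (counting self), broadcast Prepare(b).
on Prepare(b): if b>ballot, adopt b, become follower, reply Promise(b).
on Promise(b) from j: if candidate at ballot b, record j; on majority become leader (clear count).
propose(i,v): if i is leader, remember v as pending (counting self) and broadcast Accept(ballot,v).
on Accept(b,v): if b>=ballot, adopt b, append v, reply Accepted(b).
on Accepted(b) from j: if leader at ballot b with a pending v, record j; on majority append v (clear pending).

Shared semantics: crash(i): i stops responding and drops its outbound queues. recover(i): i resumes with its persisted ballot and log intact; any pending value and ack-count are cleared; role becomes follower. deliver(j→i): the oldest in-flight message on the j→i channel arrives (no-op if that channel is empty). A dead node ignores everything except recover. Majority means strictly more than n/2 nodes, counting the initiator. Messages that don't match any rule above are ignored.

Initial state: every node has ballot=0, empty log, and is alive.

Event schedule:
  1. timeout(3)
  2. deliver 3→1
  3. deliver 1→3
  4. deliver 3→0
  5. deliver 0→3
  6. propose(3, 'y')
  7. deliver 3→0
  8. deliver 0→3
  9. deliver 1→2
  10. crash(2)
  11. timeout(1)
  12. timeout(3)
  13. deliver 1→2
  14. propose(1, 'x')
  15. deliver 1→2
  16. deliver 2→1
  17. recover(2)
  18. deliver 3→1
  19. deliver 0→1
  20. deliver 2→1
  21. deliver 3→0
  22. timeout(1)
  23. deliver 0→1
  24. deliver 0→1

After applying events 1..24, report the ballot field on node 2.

e1 timeout(3): 3[cand,b=7,-]
e2 deliver 3→1: 1[foll,b=7,-]
e3 deliver 1→3: ·
e4 deliver 3→0: 0[foll,b=7,-]
e5 deliver 0→3: 3[lead,b=7,-]
e6 propose(3,'y'): ·
e7 deliver 3→0: 0[foll,b=7,y]
e8 deliver 0→3: ·
e9 deliver 1→2: ·
e10 crash(2): 2[✗foll,b=0,-]
e11 timeout(1): 1[cand,b=9,-]
e12 timeout(3): 3[cand,b=11,-]
e13 deliver 1→2: ·
e14 propose(1,'x'): ·
e15 deliver 1→2: ·
e16 deliver 2→1: ·
e17 recover(2): 2[foll,b=0,-]
e18 deliver 3→1: ·
e19 deliver 0→1: ·
e20 deliver 2→1: ·
e21 deliver 3→0: 0[foll,b=11,y]
e22 timeout(1): 1[cand,b=13,-]
e23 deliver 0→1: ·
e24 deliver 0→1: ·

0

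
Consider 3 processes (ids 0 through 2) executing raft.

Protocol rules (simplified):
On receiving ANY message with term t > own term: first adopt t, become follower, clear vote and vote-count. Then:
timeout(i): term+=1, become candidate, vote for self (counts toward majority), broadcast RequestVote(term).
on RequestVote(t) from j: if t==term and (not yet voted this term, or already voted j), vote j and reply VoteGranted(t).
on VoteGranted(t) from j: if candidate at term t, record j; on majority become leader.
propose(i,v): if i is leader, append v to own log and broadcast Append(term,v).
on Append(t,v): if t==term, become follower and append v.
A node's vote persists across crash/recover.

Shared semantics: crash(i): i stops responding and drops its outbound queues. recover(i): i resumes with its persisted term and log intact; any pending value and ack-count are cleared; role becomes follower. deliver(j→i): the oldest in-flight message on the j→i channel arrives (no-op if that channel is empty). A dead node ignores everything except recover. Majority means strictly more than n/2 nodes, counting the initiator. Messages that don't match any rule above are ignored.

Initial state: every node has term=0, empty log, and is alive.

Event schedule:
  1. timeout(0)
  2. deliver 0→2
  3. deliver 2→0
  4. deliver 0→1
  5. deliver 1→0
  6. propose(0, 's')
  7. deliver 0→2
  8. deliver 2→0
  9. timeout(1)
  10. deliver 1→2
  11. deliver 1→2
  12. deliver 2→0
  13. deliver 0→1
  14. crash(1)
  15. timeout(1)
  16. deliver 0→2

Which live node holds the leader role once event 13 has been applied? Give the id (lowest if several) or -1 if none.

0

after 1 — timeout(0): n0:cand/t1/[-]
after 2 — deliver 0→2: n2:foll/t1/[-]
after 3 — deliver 2→0: n0:lead/t1/[-]
after 4 — deliver 0→1: n1:foll/t1/[-]
after 5 — deliver 1→0: ·
after 6 — propose(0,'s'): n0:lead/t1/[s]
after 7 — deliver 0→2: n2:foll/t1/[s]
after 8 — deliver 2→0: ·
after 9 — timeout(1): n1:cand/t2/[-]
after 10 — deliver 1→2: n2:foll/t2/[s]
after 11 — deliver 1→2: ·
after 12 — deliver 2→0: ·
after 13 — deliver 0→1: ·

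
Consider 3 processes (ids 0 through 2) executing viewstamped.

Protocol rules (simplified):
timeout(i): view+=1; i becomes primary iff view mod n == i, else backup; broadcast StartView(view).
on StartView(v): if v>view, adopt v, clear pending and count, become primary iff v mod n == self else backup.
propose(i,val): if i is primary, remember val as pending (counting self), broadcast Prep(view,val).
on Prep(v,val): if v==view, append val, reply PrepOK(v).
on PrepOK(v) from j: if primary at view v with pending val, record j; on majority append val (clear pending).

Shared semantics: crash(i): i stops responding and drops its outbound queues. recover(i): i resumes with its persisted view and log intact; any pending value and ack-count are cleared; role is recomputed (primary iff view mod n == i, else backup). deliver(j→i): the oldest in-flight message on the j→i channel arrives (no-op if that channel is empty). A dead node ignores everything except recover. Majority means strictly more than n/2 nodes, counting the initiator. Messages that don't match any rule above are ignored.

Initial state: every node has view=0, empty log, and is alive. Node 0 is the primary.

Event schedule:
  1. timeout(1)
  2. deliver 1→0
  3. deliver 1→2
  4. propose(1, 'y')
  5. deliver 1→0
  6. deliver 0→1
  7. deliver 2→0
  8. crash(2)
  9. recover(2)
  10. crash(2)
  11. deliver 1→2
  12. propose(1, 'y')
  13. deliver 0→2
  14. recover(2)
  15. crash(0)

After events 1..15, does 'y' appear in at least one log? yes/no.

yes

1. timeout(1):  <1:prim v1 ->
2. deliver 1→0:  <0:back v1 ->
3. deliver 1→2:  <2:back v1 ->
4. propose(1,'y'):  nop
5. deliver 1→0:  <0:back v1 y>
6. deliver 0→1:  <1:prim v1 y>
7. deliver 2→0:  nop
8. crash(2):  <2:✗back v1 ->
9. recover(2):  <2:back v1 ->
10. crash(2):  <2:✗back v1 ->
11. deliver 1→2:  nop
12. propose(1,'y'):  nop
13. deliver 0→2:  nop
14. recover(2):  <2:back v1 ->
15. crash(0):  <0:✗back v1 y>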